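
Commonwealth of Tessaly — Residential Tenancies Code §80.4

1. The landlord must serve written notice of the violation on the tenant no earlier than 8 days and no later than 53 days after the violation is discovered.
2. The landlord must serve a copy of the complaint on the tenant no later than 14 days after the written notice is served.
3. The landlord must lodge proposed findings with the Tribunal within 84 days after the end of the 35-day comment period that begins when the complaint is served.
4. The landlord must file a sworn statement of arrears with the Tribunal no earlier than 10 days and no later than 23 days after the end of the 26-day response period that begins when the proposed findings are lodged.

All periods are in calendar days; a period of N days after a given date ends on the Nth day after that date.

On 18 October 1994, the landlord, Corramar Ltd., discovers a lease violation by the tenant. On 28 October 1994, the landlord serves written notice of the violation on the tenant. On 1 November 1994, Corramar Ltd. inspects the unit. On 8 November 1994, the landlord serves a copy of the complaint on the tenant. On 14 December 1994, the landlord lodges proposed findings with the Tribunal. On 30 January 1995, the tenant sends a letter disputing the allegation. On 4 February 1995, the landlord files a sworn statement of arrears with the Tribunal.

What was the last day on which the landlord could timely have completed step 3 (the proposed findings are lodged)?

The complaint is served on 8 November 1994; the 35-day comment period therefore ends 13 December 1994, and step 3 runs from that date. 84 days after 13 December 1994 is 7 March 1995.

7 March 1995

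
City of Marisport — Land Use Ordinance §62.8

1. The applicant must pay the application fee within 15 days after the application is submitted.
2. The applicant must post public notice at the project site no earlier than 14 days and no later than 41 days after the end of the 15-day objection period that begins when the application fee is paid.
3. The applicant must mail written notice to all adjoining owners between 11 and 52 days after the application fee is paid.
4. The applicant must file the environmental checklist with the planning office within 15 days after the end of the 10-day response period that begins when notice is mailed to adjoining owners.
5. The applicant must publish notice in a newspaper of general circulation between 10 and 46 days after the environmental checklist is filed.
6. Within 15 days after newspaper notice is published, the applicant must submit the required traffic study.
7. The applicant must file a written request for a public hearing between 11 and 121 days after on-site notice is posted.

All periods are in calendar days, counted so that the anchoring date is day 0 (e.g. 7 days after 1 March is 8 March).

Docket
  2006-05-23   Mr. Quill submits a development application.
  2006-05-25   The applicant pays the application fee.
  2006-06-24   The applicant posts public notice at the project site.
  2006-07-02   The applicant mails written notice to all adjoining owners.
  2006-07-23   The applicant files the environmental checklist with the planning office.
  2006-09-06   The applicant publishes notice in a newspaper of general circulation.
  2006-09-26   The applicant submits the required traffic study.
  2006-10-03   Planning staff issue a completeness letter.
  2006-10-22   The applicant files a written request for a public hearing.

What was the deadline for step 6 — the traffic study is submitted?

Step 6 runs from 2006-09-06, when newspaper notice is published. 15 days after 2006-09-06 is 2006-09-21.

2006-09-21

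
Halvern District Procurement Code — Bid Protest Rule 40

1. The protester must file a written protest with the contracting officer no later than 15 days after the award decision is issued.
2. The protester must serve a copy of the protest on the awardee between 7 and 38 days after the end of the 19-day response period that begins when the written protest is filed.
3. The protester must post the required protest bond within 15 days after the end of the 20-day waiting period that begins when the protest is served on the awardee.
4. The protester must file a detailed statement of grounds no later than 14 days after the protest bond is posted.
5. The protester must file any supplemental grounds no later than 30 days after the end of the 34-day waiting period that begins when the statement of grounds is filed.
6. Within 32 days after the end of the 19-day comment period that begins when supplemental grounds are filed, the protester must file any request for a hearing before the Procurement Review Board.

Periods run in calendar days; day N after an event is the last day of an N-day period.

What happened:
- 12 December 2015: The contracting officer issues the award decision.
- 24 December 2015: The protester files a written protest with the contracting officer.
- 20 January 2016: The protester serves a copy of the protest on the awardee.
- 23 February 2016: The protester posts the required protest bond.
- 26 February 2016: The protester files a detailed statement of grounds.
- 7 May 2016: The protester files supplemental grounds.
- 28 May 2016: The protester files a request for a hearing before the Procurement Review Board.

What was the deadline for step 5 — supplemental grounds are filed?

30 April 2016

The statement of grounds is filed on 26 February 2016; the 34-day waiting period therefore ends 31 March 2016, and step 5 runs from that date. 30 days after 31 March 2016 is 30 April 2016.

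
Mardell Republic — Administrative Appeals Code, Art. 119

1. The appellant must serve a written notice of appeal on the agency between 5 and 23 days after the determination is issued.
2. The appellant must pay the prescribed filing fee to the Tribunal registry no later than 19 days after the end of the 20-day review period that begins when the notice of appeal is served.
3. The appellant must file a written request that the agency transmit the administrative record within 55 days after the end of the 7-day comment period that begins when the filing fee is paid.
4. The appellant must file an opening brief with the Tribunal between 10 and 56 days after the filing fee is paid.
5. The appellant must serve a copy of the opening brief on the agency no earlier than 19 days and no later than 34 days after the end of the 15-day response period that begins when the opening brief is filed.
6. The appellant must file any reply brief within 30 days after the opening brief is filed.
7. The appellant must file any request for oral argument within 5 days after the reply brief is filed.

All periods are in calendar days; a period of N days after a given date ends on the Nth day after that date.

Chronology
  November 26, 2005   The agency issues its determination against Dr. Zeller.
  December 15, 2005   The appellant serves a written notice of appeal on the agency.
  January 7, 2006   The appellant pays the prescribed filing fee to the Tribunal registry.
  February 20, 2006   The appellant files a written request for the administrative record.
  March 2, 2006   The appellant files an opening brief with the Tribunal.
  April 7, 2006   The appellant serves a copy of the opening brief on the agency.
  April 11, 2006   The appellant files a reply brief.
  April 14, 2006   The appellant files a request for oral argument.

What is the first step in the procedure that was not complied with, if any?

Step 6

(1) the permitted window runs from November 26, 2005 + 5 = December 1, 2005 to November 26, 2005 + 23 = December 19, 2005; done December 15, 2005, which is between those dates.
(2) due by January 4, 2006 + 19 days = January 23, 2006; done January 7, 2006 — timely.
(3) due by January 14, 2006 + 55 days = March 10, 2006; completed February 20, 2006, before the deadline.
(4) the permitted window runs from January 7, 2006 + 10 = January 17, 2006 to January 7, 2006 + 56 = March 4, 2006; done March 2, 2006 — within the window.
(5) the permitted window runs from March 17, 2006 + 19 = April 5, 2006 to March 17, 2006 + 34 = April 20, 2006; done April 7, 2006 — within the window.
(6) due by March 2, 2006 + 30 days = April 1, 2006; not done until April 11, 2006, 10 days after the deadline.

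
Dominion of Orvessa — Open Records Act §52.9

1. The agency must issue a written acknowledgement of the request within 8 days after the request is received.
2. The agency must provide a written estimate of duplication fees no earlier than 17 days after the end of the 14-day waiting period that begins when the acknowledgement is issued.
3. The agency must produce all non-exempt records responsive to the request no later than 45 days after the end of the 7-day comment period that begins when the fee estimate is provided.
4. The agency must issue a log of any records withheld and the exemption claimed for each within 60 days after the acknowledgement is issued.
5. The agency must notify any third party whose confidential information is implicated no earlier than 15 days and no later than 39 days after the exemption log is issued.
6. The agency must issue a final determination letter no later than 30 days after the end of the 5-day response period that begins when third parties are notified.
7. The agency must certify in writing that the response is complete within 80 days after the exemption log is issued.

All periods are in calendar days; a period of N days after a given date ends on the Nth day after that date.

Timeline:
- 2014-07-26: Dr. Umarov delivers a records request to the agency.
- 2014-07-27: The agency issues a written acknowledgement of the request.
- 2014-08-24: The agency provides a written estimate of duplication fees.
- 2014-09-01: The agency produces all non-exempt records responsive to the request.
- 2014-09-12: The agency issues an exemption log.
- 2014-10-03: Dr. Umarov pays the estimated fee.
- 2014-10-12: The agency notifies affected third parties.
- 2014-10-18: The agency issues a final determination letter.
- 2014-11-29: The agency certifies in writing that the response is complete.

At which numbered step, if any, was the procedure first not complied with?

Step 2

Step 1: 8 days after 2014-07-26 (when the request is received) is 2014-08-03; completed 2014-07-27, before the deadline.
Step 2: the earliest permitted date is 17 days after 2014-08-10 (end of the 14-day waiting period, which began when the acknowledgement is issued on 2014-07-27), i.e. 2014-08-27; done 2014-08-24 — 3 days too early.
Later steps need not be reached.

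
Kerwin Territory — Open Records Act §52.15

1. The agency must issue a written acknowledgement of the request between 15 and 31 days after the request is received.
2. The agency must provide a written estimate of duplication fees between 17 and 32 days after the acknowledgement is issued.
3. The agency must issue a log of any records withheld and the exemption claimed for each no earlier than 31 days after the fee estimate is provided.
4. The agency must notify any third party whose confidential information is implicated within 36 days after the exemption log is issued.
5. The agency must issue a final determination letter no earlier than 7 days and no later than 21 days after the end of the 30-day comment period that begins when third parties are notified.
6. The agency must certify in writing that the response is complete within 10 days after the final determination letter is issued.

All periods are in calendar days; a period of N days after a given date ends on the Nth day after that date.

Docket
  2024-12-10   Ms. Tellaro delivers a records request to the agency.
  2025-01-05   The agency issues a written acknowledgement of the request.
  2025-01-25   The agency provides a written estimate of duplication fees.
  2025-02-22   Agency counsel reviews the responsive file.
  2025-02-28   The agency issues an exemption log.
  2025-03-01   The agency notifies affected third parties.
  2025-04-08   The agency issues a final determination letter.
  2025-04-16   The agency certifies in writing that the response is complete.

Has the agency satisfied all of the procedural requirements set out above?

Step 1 — 15 and 31 days from 2024-12-10 (when the request is received) are 2024-12-25 and 2025-01-10 respectively; 2025-01-05 falls inside that range.
Step 2 — 17 and 32 days from 2025-01-05 (when the acknowledgement is issued) are 2025-01-22 and 2025-02-06 respectively; done 2025-01-25 — within the window.
Step 3 — must wait 31 days from 2025-01-25 (when the fee estimate is provided), so not before 2025-02-25; done 2025-02-28 — permitted.
Step 4 — counting 36 days from 2025-02-28 (when the exemption log is issued) gives a deadline of 2025-04-05; completed 2025-03-01, before the deadline.
Step 5 — 7 and 21 days from 2025-03-31 (end of the 30-day comment period, which began when third parties are notified on 2025-03-01) are 2025-04-07 and 2025-04-21 respectively; 2025-04-08 falls inside that range.
Step 6 — counting 10 days from 2025-04-08 (when the final determination letter is issued) gives a deadline of 2025-04-18; completed 2025-04-16, before the deadline.

Yes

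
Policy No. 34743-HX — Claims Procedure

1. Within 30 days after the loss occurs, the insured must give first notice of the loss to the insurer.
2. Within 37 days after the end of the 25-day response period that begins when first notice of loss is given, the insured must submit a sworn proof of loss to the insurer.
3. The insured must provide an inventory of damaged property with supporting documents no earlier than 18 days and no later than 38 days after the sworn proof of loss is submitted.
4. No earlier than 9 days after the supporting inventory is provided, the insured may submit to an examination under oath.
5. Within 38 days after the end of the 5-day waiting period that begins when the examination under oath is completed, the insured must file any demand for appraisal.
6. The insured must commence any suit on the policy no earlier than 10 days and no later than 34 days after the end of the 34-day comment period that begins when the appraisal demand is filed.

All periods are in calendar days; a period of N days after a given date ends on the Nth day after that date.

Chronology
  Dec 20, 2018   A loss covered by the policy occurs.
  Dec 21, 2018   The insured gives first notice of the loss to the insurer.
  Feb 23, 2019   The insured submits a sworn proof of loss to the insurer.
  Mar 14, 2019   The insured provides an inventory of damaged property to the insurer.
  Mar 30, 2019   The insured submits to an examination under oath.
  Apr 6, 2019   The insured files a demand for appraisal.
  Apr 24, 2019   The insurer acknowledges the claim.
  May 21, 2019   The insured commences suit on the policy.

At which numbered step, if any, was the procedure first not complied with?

Step 2

Step 1: 30 days after Dec 20, 2018 (when the loss occurs) is Jan 19, 2019; done Dec 21, 2018 — timely.
Step 2: 37 days after Jan 15, 2019 (end of the 25-day response period, which began when first notice of loss is given on Dec 21, 2018) is Feb 21, 2019; Feb 23, 2019 misses that deadline by 2 days.
Later steps need not be reached.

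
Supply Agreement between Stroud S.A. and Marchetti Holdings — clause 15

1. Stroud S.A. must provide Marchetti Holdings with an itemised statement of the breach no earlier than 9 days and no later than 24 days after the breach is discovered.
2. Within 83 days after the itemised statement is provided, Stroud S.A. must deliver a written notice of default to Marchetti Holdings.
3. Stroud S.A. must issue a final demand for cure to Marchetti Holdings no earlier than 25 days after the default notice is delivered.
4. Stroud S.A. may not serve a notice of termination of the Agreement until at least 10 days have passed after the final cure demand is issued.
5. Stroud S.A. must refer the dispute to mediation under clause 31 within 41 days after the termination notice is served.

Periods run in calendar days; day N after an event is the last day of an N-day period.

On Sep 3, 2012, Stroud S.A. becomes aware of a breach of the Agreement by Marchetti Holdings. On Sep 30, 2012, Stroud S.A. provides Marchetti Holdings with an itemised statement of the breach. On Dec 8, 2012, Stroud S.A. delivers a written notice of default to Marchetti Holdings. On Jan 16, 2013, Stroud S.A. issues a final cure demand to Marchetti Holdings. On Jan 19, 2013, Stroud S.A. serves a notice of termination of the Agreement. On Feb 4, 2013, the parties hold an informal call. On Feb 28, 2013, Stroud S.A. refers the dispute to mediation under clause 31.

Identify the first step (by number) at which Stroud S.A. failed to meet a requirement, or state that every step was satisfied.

Step 1: the window is 9–24 days after Sep 3, 2012 (when the breach is discovered), so Sep 12, 2012 through Sep 27, 2012; done Sep 30, 2012 — 3 days after the window closed.
The procedure was therefore not followed at step 1.

Step 1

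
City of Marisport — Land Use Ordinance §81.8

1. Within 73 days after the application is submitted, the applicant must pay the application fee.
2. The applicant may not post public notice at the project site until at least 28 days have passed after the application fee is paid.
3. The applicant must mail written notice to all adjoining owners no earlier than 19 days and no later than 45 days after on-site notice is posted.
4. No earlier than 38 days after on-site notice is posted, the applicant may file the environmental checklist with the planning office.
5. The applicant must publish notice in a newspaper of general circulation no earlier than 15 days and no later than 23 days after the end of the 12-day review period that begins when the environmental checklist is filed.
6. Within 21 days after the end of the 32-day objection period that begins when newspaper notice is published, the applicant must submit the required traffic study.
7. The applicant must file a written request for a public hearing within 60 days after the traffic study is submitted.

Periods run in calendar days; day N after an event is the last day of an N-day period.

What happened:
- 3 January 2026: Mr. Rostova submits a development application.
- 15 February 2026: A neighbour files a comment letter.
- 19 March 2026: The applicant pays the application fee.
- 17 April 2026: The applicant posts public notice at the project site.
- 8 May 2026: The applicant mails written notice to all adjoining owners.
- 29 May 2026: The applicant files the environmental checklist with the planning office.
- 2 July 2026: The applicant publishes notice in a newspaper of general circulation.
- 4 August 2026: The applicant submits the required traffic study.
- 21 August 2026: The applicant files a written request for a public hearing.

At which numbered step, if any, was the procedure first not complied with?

Step 1

Step 1 — counting 73 days from 3 January 2026 (when the application is submitted) gives a deadline of 17 March 2026; not done until 19 March 2026, 2 days after the deadline.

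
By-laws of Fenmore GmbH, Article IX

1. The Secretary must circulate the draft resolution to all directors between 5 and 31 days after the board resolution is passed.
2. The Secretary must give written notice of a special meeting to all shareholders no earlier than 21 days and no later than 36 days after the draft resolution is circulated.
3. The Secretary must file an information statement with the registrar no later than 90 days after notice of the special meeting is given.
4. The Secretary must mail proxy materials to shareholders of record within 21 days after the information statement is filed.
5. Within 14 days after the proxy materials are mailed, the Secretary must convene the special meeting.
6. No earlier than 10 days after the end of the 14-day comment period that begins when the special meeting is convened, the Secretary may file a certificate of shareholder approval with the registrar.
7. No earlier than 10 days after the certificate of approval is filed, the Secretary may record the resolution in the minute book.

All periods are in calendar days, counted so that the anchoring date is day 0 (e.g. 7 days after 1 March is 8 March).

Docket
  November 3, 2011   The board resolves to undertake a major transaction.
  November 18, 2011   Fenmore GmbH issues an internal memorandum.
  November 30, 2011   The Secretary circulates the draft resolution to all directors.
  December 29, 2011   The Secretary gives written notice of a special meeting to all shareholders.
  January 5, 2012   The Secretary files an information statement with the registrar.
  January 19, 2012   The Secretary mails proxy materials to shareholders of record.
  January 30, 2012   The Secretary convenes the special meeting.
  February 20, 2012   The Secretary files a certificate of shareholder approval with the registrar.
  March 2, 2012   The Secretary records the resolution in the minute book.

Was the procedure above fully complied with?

Step 1: the window is 5–31 days after November 3, 2011 (when the board resolution is passed), so November 8, 2011 through December 4, 2011; done November 30, 2011 — within the window.
Step 2: the window is 21–36 days after November 30, 2011 (when the draft resolution is circulated), so December 21, 2011 through January 5, 2012; done December 29, 2011 — within the window.
Step 3: 90 days after December 29, 2011 (when notice of the special meeting is given) is March 28, 2012; January 5, 2012 is within that limit.
Step 4: 21 days after January 5, 2012 (when the information statement is filed) is January 26, 2012; done January 19, 2012 — timely.
Step 5: 14 days after January 19, 2012 (when the proxy materials are mailed) is February 2, 2012; done January 30, 2012 — timely.
Step 6: the earliest permitted date is 10 days after February 13, 2012 (end of the 14-day comment period, which began when the special meeting is convened on January 30, 2012), i.e. February 23, 2012; done February 20, 2012 — 3 days too early.

No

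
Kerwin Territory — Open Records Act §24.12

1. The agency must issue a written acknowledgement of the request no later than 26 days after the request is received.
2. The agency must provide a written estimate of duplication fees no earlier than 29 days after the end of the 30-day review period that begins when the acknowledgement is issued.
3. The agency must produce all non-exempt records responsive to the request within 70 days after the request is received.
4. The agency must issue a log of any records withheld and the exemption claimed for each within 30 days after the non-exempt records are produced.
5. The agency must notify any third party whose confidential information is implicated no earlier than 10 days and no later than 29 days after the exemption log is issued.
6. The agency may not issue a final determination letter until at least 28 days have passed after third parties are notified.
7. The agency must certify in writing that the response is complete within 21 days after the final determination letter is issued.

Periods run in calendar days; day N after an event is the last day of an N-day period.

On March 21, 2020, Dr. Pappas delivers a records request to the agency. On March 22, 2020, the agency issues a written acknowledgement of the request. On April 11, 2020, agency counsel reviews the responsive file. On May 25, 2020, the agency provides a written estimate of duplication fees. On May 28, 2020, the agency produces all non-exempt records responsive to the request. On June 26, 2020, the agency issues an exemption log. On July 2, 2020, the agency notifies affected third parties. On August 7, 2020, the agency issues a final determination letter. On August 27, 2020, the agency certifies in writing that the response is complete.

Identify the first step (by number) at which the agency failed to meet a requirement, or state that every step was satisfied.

Step 5

Step 1: 26 days after March 21, 2020 (when the request is received) is April 16, 2020; March 22, 2020 is within that limit.
Step 2: the earliest permitted date is 29 days after April 21, 2020 (end of the 30-day review period, which began when the acknowledgement is issued on March 22, 2020), i.e. May 20, 2020; May 25, 2020 is on or after that date.
Step 3: 70 days after March 21, 2020 (when the request is received) is May 30, 2020; done May 28, 2020 — timely.
Step 4: 30 days after May 28, 2020 (when the non-exempt records are produced) is June 27, 2020; completed June 26, 2020, before the deadline.
Step 5: the window is 10–29 days after June 26, 2020 (when the exemption log is issued), so July 6, 2020 through July 25, 2020; done July 2, 2020 — 4 days before the window opened.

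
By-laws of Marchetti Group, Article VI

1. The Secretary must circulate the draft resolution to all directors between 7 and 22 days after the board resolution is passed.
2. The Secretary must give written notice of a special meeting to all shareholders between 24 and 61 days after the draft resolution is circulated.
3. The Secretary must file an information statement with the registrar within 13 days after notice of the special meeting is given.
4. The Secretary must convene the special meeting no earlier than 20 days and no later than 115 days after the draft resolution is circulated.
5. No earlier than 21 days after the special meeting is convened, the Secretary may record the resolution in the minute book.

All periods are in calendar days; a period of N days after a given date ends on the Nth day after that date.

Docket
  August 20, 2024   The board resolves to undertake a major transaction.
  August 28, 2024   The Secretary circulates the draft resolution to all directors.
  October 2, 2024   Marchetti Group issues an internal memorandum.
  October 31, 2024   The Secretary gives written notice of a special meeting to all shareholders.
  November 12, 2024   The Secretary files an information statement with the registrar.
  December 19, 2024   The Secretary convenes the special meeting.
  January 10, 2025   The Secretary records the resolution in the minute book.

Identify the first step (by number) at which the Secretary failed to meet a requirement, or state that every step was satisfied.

Step 2

Step 1: the window is 7–22 days after August 20, 2024 (when the board resolution is passed), so August 27, 2024 through September 11, 2024; August 28, 2024 falls inside that range.
Step 2: the window is 24–61 days after August 28, 2024 (when the draft resolution is circulated), so September 21, 2024 through October 28, 2024; done October 31, 2024 — 3 days after the window closed.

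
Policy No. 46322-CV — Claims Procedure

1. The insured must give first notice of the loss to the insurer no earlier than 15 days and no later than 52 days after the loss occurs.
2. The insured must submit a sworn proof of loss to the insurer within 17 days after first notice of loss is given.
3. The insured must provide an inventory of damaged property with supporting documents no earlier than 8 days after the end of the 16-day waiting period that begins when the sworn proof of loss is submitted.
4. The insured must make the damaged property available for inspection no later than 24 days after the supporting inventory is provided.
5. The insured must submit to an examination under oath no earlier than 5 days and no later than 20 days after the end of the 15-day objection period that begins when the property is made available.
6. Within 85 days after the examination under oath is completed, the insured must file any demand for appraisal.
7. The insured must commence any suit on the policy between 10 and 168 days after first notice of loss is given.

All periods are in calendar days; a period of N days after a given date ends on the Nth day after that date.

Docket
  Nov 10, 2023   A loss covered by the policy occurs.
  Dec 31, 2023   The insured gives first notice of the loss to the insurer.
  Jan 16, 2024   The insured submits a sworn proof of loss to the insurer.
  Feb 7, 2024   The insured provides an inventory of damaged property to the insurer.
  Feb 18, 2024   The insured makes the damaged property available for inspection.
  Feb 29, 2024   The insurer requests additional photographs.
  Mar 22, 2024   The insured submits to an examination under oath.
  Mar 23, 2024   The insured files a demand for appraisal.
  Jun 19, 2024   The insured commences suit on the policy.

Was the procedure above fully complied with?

No

Step 1 — 15 and 52 days from Nov 10, 2023 (when the loss occurs) are Nov 25, 2023 and Jan 1, 2024 respectively; Dec 31, 2023 falls inside that range.
Step 2 — counting 17 days from Dec 31, 2023 (when first notice of loss is given) gives a deadline of Jan 17, 2024; Jan 16, 2024 is within that limit.
Step 3 — must wait 8 days from Feb 1, 2024 (end of the 16-day waiting period, which began when the sworn proof of loss is submitted on Jan 16, 2024), so not before Feb 9, 2024; Feb 7, 2024 is 2 days before the earliest permitted date.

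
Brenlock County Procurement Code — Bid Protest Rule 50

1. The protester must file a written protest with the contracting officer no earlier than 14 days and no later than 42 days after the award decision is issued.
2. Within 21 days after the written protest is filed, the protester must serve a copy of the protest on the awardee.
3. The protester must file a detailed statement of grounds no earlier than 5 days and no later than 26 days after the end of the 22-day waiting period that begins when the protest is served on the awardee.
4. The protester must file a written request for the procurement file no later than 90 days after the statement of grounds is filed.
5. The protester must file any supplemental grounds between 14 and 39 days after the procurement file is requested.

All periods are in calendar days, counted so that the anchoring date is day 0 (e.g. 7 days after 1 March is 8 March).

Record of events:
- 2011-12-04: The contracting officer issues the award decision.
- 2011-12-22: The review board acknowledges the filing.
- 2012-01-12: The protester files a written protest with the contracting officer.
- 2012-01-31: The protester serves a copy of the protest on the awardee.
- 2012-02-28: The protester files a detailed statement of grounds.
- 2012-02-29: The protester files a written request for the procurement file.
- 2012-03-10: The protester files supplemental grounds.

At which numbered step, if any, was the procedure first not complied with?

Step 1: the window is 14–42 days after 2011-12-04 (when the award decision is issued), so 2011-12-18 through 2012-01-15; done 2012-01-12, which is between those dates.
Step 2: 21 days after 2012-01-12 (when the written protest is filed) is 2012-02-02; 2012-01-31 is within that limit.
Step 3: the window is 5–26 days after 2012-02-22 (end of the 22-day waiting period, which began when the protest is served on the awardee on 2012-01-31), so 2012-02-27 through 2012-03-19; done 2012-02-28 — within the window.
Step 4: 90 days after 2012-02-28 (when the statement of grounds is filed) is 2012-05-28; 2012-02-29 is within that limit.
Step 5: the window is 14–39 days after 2012-02-29 (when the procurement file is requested), so 2012-03-14 through 2012-04-08; 2012-03-10 is 4 days too early.

Step 5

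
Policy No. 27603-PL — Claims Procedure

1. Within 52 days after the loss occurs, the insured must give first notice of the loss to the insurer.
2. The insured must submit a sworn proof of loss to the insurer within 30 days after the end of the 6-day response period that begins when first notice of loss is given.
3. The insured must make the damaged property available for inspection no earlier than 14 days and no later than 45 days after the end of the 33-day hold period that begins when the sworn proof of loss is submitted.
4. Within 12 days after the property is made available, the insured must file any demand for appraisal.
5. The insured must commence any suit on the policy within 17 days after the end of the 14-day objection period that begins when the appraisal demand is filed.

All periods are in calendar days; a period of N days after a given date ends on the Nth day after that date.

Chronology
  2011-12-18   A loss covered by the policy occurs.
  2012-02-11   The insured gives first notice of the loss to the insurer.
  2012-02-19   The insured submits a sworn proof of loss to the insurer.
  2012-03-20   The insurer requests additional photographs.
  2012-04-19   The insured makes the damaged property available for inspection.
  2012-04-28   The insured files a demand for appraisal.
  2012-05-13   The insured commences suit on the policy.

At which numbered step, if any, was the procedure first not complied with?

Step 1

Step 1 — counting 52 days from 2011-12-18 (when the loss occurs) gives a deadline of 2012-02-08; not done until 2012-02-11, 3 days after the deadline.
That is the first point of non-compliance.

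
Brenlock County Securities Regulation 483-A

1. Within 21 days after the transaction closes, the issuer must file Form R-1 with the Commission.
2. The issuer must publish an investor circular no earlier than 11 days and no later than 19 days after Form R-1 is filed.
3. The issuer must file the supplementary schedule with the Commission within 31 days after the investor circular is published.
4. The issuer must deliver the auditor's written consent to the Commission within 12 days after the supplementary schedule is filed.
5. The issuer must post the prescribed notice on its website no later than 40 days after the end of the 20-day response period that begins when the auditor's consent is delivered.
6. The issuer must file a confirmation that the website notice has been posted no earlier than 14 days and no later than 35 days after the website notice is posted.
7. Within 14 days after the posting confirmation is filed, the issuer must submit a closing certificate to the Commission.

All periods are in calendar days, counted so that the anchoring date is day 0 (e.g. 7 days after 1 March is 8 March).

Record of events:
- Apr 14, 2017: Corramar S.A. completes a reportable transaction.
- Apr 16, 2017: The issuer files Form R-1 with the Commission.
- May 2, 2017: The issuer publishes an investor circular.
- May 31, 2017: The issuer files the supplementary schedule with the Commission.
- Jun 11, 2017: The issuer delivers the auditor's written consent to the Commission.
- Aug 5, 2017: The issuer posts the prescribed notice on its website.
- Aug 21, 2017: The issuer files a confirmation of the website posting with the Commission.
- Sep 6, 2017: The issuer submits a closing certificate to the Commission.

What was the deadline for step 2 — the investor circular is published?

May 5, 2017

Step 2 runs from Apr 16, 2017, when Form R-1 is filed. The window is 11–19 days after Apr 16, 2017; it closes on May 5, 2017.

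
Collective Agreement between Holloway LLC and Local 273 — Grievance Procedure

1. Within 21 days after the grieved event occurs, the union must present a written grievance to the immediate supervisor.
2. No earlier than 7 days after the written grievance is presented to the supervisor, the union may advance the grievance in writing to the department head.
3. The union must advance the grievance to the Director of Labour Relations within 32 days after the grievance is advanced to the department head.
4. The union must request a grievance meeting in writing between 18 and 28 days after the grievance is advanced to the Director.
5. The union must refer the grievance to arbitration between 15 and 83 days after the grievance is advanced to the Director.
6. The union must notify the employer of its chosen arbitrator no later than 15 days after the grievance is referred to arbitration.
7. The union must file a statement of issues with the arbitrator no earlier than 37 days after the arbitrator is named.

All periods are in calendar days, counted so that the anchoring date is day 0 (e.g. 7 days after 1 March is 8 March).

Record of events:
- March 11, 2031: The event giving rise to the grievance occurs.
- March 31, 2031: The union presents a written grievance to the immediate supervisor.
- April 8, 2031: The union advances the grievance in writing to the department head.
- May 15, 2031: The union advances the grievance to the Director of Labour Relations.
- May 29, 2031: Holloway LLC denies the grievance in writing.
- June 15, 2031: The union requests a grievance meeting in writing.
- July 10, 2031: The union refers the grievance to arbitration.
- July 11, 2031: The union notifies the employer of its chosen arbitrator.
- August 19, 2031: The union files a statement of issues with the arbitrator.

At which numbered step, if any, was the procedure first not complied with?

Step 1: 21 days after March 11, 2031 (when the grieved event occurs) is April 1, 2031; March 31, 2031 is within that limit.
Step 2: the earliest permitted date is 7 days after March 31, 2031 (when the written grievance is presented to the supervisor), i.e. April 7, 2031; done April 8, 2031 — permitted.
Step 3: 32 days after April 8, 2031 (when the grievance is advanced to the department head) is May 10, 2031; not done until May 15, 2031, 5 days after the deadline.

Step 3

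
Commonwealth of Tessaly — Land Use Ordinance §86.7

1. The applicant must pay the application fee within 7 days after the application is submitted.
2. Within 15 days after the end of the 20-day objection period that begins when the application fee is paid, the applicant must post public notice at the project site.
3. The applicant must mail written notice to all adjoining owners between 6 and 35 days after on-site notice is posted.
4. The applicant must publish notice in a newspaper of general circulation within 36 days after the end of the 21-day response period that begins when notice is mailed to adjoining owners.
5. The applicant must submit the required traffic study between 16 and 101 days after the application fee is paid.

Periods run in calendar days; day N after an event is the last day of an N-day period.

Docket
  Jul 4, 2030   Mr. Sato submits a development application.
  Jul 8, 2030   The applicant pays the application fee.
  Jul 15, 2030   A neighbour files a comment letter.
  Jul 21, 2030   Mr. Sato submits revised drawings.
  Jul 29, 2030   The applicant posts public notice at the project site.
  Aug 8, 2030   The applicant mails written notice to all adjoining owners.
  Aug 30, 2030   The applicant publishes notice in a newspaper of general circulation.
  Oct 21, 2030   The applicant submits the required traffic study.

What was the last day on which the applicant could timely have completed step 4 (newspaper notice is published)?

Oct 4, 2030

Notice is mailed to adjoining owners on Aug 8, 2030; the 21-day response period therefore ends Aug 29, 2030, and step 4 runs from that date. 36 days after Aug 29, 2030 is Oct 4, 2030.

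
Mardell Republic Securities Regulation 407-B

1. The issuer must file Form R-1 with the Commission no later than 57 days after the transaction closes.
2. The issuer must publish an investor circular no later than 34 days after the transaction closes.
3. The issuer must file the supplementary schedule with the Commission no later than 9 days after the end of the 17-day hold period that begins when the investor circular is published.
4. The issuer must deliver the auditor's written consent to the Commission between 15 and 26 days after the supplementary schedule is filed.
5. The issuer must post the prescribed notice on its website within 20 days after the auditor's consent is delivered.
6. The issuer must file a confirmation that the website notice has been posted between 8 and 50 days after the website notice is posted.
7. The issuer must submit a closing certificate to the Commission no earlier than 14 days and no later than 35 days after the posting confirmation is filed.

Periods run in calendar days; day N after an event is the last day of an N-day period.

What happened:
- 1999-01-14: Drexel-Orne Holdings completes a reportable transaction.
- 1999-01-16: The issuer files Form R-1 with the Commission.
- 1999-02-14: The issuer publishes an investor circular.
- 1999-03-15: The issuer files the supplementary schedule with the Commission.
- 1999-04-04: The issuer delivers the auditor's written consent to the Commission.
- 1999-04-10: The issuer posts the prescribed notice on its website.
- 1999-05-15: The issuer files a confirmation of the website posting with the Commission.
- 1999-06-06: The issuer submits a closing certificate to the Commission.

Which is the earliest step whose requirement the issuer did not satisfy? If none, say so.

Step 3

Step 1 — counting 57 days from 1999-01-14 (when the transaction closes) gives a deadline of 1999-03-12; completed 1999-01-16, before the deadline.
Step 2 — counting 34 days from 1999-01-14 (when the transaction closes) gives a deadline of 1999-02-17; done 1999-02-14 — timely.
Step 3 — counting 9 days from 1999-03-03 (end of the 17-day hold period, which began when the investor circular is published on 1999-02-14) gives a deadline of 1999-03-12; done 1999-03-15 — 3 days late.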